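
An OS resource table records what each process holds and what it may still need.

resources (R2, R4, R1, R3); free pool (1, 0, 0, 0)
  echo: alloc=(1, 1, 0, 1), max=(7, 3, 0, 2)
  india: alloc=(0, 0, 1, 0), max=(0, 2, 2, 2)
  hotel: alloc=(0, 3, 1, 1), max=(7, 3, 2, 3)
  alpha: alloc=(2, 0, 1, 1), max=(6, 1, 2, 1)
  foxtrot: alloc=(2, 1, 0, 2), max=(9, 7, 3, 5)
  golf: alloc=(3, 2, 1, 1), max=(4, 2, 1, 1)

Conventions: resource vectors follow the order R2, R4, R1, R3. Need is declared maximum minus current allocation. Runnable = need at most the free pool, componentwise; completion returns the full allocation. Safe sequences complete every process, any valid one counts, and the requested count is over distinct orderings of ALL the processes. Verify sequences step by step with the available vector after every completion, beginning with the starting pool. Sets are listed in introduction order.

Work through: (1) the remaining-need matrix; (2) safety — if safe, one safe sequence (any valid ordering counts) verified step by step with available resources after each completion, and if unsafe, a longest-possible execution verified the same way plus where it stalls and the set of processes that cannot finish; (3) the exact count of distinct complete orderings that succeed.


(1) Need matrix, components ordered R2, R4, R1, R3:
  echo: (6, 2, 0, 1)
  india: (0, 2, 1, 2)
  hotel: (7, 0, 1, 2)
  alpha: (4, 1, 1, 0)
  foxtrot: (7, 6, 3, 3)
  golf: (1, 0, 0, 0)
(2) SAFE. One safe sequence: golf, alpha, echo, hotel, foxtrot, india.
Key observation: reading the order forward, golf is the first process whose need (1, 0, 0, 0) meets the free pool (1, 0, 0, 0) exactly on a resource it requests.
Walking it through:
  pool = (1, 0, 0, 0)
  run golf (needs (1, 0, 0, 0), free (1, 0, 0, 0)); after release of (3, 2, 1, 1) the pool is (4, 2, 1, 1)
  run alpha (needs (4, 1, 1, 0), free (4, 2, 1, 1)); after release of (2, 0, 1, 1) the pool is (6, 2, 2, 2)
  run echo (needs (6, 2, 0, 1), free (6, 2, 2, 2)); after release of (1, 1, 0, 1) the pool is (7, 3, 2, 3)
  run hotel (needs (7, 0, 1, 2), free (7, 3, 2, 3)); after release of (0, 3, 1, 1) the pool is (7, 6, 3, 4)
  run foxtrot (needs (7, 6, 3, 3), free (7, 6, 3, 4)); after release of (2, 1, 0, 2) the pool is (9, 7, 3, 6)
  run india (needs (0, 2, 1, 2), free (9, 7, 3, 6)); after release of (0, 0, 1, 0) the pool is (9, 7, 4, 6)
(3) The exact count: 4 of the possible complete orderings are safe sequences.


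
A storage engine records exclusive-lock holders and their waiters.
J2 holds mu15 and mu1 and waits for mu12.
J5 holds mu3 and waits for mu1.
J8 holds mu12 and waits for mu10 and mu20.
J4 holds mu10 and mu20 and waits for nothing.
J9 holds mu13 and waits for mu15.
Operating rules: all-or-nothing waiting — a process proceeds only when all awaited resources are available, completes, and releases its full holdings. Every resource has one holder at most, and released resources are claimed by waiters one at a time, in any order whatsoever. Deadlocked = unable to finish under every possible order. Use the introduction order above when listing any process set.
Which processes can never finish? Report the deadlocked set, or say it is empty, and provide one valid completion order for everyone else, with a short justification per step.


The deadlocked set is empty.
Key observation: all waits point, directly or indirectly, at processes that can finish, so nothing is permanently blocked.
One completion order for the rest: J4, J8, J2, J5, J9.
Step-by-step check:
  J4: no waits; runs immediately, freeing mu10 and mu20
  J8 waits on mu10 and mu20 — all released -> runs and releases mu12
  J2 waits on mu12 — all released -> runs and releases mu15 and mu1
  J5 waits on mu1 — all released -> runs and releases mu3
  J9 waits on mu15 — all released -> runs and releases mu13


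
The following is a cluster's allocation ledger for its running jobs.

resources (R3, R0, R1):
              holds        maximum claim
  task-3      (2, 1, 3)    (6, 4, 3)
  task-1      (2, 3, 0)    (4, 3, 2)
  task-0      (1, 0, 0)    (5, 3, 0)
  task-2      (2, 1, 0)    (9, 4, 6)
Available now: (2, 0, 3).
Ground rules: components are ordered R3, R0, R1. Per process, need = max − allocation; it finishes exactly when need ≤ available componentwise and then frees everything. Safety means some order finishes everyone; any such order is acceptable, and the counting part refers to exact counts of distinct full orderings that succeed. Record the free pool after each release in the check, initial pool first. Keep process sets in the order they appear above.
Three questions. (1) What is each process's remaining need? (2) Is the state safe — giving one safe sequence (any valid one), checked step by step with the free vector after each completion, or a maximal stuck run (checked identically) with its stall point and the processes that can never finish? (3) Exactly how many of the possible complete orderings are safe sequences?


(1) Outstanding need per process (order R3, R0, R1):
  task-3: (4, 3, 0)
  task-1: (2, 0, 2)
  task-0: (4, 3, 0)
  task-2: (7, 3, 6)
(2) SAFE, for example via the order task-1, task-3, task-0, task-2.
Key observation: task-1 is the earliest step where a requested resource binds exactly: need (2, 0, 2), pool (2, 0, 3) at its turn.
Check, step by step:
  pool = (2, 0, 3)
  task-1: need (2, 0, 2) fits (2, 0, 3); releases (2, 3, 0), pool now (4, 3, 3)
  task-3: need (4, 3, 0) fits (4, 3, 3); releases (2, 1, 3), pool now (6, 4, 6)
  task-0: need (4, 3, 0) fits (6, 4, 6); releases (1, 0, 0), pool now (7, 4, 6)
  task-2: need (7, 3, 6) fits (7, 4, 6); releases (2, 1, 0), pool now (9, 5, 6)
(3) The exact count: 2 of the possible complete orderings are safe sequences.


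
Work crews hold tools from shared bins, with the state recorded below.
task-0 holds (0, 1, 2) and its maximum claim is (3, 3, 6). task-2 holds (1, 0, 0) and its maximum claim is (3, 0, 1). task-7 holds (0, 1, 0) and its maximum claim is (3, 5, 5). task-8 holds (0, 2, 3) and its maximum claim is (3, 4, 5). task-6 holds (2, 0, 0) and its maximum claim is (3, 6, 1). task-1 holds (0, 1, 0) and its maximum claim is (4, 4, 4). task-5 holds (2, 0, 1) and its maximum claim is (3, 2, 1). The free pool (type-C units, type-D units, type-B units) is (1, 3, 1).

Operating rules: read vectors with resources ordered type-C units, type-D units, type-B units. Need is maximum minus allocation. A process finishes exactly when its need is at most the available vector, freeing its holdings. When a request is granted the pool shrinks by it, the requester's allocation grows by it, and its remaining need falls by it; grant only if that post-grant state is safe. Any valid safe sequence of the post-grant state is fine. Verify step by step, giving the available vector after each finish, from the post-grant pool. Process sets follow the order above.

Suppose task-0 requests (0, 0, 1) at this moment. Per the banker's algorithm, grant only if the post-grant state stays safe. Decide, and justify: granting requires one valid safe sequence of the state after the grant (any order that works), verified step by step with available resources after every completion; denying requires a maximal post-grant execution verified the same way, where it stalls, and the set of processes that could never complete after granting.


DENY — the pretend-granted state is unsafe.
Key observation: after task-5, task-2 the pool peaks at (4, 3, 1), and each blocked process is short somewhere: task-0 on type-B units; task-7 on type-D units, type-B units; task-8 on type-B units; task-6 on type-D units; task-1 on type-B units.
After a pretend grant, a maximal execution: task-5, task-2 — then nothing else fits. Verifying each step:
  pool = (1, 3, 0)
  task-5: need (1, 2, 0) fits (1, 3, 0); releases (2, 0, 1), pool now (3, 3, 1)
  task-2: need (2, 0, 1) fits (3, 3, 1); releases (1, 0, 0), pool now (4, 3, 1)
  task-0 still needs (3, 2, 3) but only (4, 3, 1) is free — short on type-B units
  task-7 still needs (3, 4, 5) but only (4, 3, 1) is free — short on type-D units and type-B units
  task-8 still needs (3, 2, 2) but only (4, 3, 1) is free — short on type-B units
  task-6 still needs (1, 6, 1) but only (4, 3, 1) is free — short on type-D units
  task-1 still needs (4, 3, 4) but only (4, 3, 1) is free — short on type-B units
Had the request been granted, task-0, task-7, task-8, task-6 and task-1 could never finish.


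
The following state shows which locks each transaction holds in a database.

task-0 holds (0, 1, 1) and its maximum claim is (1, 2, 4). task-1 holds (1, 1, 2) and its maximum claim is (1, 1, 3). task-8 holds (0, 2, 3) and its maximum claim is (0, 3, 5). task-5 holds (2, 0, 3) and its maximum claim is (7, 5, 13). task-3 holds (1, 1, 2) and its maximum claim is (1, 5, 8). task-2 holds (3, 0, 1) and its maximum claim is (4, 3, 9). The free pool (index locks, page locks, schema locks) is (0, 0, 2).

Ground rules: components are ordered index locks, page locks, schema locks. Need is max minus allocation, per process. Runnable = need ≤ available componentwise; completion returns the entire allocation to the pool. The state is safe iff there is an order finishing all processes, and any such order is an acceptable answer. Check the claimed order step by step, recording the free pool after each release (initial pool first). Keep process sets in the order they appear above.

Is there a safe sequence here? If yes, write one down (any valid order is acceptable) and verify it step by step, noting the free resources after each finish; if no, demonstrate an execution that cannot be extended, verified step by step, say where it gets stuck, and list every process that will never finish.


SAFE, for example via the order task-1, task-0, task-8, task-2, task-3, task-5.
Key observation: the first exact fit in this order is task-0 — it needs (1, 1, 3) with (1, 1, 4) free, meeting a requested resource to the last unit.
Walking it through:
  pool = (0, 0, 2)
  run task-1 (needs (0, 0, 1), free (0, 0, 2)); after release of (1, 1, 2) the pool is (1, 1, 4)
  run task-0 (needs (1, 1, 3), free (1, 1, 4)); after release of (0, 1, 1) the pool is (1, 2, 5)
  run task-8 (needs (0, 1, 2), free (1, 2, 5)); after release of (0, 2, 3) the pool is (1, 4, 8)
  run task-2 (needs (1, 3, 8), free (1, 4, 8)); after release of (3, 0, 1) the pool is (4, 4, 9)
  run task-3 (needs (0, 4, 6), free (4, 4, 9)); after release of (1, 1, 2) the pool is (5, 5, 11)
  run task-5 (needs (5, 5, 10), free (5, 5, 11)); after release of (2, 0, 3) the pool is (7, 5, 14)


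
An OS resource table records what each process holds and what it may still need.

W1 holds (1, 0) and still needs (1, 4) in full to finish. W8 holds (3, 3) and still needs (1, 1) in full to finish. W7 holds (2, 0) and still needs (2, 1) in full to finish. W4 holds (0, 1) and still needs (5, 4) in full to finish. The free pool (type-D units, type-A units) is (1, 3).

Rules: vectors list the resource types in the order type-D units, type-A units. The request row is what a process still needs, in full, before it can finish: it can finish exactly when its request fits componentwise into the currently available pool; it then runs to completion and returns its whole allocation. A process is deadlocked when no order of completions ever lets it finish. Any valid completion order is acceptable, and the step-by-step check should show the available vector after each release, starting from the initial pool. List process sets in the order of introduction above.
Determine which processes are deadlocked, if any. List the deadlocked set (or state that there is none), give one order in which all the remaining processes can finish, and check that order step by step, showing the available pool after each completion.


No process is deadlocked.
Key observation: W8 can run right away; the returned allocation unlocks the remaining processes in turn.
One completion order for the rest: W8, W7, W1, W4. Check, step by step:
  pool = (1, 3)
  W8 needs (1, 1) <= (1, 3) -> finishes; pool += (3, 3) = (4, 6)
  W7 needs (2, 1) <= (4, 6) -> finishes; pool += (2, 0) = (6, 6)
  W1 needs (1, 4) <= (6, 6) -> finishes; pool += (1, 0) = (7, 6)
  W4 needs (5, 4) <= (7, 6) -> finishes; pool += (0, 1) = (7, 7)


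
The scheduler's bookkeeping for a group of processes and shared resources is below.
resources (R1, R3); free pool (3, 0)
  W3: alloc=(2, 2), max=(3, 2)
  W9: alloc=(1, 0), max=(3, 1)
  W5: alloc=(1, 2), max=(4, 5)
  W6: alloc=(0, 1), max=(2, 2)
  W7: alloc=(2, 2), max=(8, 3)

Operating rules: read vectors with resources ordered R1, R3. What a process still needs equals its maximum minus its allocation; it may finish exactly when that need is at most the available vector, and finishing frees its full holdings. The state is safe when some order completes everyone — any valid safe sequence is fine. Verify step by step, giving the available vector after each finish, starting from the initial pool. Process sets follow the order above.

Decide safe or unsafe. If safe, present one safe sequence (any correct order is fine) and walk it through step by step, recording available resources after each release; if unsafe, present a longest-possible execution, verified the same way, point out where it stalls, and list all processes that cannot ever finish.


The state is SAFE; one workable sequence: W3, W9, W7, W6, W5.
Key observation: W7 is the earliest step where a requested resource binds exactly: need (6, 1), pool (6, 2) at its turn.
Verifying each step:
  pool = (3, 0)
  W3 needs (1, 0) <= (3, 0) -> finishes; pool += (2, 2) = (5, 2)
  W9 needs (2, 1) <= (5, 2) -> finishes; pool += (1, 0) = (6, 2)
  W7 needs (6, 1) <= (6, 2) -> finishes; pool += (2, 2) = (8, 4)
  W6 needs (2, 1) <= (8, 4) -> finishes; pool += (0, 1) = (8, 5)
  W5 needs (3, 3) <= (8, 5) -> finishes; pool += (1, 2) = (9, 7)


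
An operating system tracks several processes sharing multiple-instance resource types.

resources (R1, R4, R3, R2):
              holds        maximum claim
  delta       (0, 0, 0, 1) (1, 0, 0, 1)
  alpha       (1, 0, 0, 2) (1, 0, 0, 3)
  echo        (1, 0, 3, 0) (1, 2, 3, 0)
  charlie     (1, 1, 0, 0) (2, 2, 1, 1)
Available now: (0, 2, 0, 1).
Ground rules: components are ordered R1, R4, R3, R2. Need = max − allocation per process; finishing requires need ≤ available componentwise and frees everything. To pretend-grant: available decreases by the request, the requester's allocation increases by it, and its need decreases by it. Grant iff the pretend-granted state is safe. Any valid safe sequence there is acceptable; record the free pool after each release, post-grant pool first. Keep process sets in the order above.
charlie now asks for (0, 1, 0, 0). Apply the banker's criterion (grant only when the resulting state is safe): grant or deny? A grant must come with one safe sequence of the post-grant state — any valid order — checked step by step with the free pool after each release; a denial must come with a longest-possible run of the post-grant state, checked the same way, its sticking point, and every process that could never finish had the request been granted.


DENY — the pretend-granted state is unsafe.
Key observation: after alpha, delta the pool peaks at (1, 1, 0, 4), and each blocked process is short somewhere: echo on R4; charlie on R3.
After a pretend grant, a maximal execution: alpha, delta — then nothing else fits. Verifying each step:
  pool = (0, 1, 0, 1)
  run alpha (needs (0, 0, 0, 1), free (0, 1, 0, 1)); after release of (1, 0, 0, 2) the pool is (1, 1, 0, 3)
  run delta (needs (1, 0, 0, 0), free (1, 1, 0, 3)); after release of (0, 0, 0, 1) the pool is (1, 1, 0, 4)
  echo still needs (0, 2, 0, 0) but only (1, 1, 0, 4) is free — short on R4
  charlie still needs (1, 0, 1, 1) but only (1, 1, 0, 4) is free — short on R3
Had the request been granted, echo and charlie could never finish.


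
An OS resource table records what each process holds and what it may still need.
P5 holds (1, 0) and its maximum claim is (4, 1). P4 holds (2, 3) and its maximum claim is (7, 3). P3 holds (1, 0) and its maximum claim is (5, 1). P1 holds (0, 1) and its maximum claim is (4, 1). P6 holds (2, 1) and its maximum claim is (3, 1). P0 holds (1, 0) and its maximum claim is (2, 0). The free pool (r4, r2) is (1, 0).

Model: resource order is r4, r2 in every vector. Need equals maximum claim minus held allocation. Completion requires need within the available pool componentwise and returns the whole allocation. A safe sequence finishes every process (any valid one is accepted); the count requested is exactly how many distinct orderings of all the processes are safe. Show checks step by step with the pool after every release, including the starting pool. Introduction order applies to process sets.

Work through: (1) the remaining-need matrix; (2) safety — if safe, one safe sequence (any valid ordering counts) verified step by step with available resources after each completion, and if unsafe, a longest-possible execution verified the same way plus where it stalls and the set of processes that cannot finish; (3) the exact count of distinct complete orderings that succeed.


(1) Remaining need (order r4, r2):
  P5: (3, 1)
  P4: (5, 0)
  P3: (4, 1)
  P1: (4, 0)
  P6: (1, 0)
  P0: (1, 0)
(2) SAFE, for example via the order P0, P6, P5, P1, P4, P3.
Key observation: the order's first zero-slack moment is P0 ((1, 0) needed, (1, 0) free — a requested resource with nothing to spare).
Verifying each step:
  pool = (1, 0)
  run P0 (needs (1, 0), free (1, 0)); after release of (1, 0) the pool is (2, 0)
  run P6 (needs (1, 0), free (2, 0)); after release of (2, 1) the pool is (4, 1)
  run P5 (needs (3, 1), free (4, 1)); after release of (1, 0) the pool is (5, 1)
  run P1 (needs (4, 0), free (5, 1)); after release of (0, 1) the pool is (5, 2)
  run P4 (needs (5, 0), free (5, 2)); after release of (2, 3) the pool is (7, 5)
  run P3 (needs (4, 1), free (7, 5)); after release of (1, 0) the pool is (8, 5)
(3) The exact count: 48 of the possible complete orderings are safe sequences.


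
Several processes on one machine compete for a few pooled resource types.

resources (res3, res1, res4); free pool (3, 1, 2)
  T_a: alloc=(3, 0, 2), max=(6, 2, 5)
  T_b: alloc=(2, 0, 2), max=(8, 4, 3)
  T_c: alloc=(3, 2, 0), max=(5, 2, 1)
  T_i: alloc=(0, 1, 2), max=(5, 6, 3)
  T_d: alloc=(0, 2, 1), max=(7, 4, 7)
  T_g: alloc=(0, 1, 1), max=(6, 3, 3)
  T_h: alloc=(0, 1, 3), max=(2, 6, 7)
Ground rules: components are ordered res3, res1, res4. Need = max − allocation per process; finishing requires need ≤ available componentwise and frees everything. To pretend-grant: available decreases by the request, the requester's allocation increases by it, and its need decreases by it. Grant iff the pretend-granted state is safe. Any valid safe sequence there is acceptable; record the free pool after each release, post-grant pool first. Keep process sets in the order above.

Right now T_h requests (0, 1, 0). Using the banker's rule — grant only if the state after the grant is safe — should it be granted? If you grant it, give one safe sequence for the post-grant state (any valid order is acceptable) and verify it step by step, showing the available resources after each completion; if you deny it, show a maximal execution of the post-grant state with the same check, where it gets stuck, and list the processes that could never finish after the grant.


DENY. Granting would leave the state unsafe.
Key observation: after T_c, T_g, T_a the pool peaks at (9, 3, 5), and each blocked process is short somewhere: T_b on res1; T_i on res1; T_d on res4; T_h on res1.
On the post-grant state, T_c, T_g, T_a is a maximal run — nothing extends it. Step-by-step check:
  pool = (3, 0, 2)
  T_c needs (2, 0, 1) <= (3, 0, 2) -> finishes; pool += (3, 2, 0) = (6, 2, 2)
  T_g needs (6, 2, 2) <= (6, 2, 2) -> finishes; pool += (0, 1, 1) = (6, 3, 3)
  T_a needs (3, 2, 3) <= (6, 3, 3) -> finishes; pool += (3, 0, 2) = (9, 3, 5)
  blocked: T_b wants (6, 4, 1), pool (9, 3, 5) — not enough res1
  blocked: T_i wants (5, 5, 1), pool (9, 3, 5) — not enough res1
  blocked: T_d wants (7, 2, 6), pool (9, 3, 5) — not enough res4
  blocked: T_h wants (2, 4, 4), pool (9, 3, 5) — not enough res1
Had the request been granted, T_b, T_i, T_d and T_h could never finish.


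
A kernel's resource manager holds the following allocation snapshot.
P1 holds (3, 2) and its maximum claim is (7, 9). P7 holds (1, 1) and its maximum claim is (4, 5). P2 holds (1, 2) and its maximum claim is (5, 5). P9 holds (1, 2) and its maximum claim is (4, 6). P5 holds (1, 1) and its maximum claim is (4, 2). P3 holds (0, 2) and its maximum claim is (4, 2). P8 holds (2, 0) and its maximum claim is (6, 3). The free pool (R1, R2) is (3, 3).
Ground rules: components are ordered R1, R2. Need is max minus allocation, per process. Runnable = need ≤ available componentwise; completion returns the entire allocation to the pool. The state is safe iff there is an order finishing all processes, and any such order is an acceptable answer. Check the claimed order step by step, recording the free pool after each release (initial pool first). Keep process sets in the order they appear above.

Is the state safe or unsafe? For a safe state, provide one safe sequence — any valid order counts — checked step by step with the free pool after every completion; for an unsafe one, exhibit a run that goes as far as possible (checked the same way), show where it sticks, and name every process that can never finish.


SAFE. One safe sequence: P5, P2, P8, P9, P1, P3, P7.
Key observation: the order's first zero-slack moment is P5 ((3, 1) needed, (3, 3) free — a requested resource with nothing to spare).
Verifying each step:
  pool = (3, 3)
  P5: need (3, 1) fits (3, 3); releases (1, 1), pool now (4, 4)
  P2: need (4, 3) fits (4, 4); releases (1, 2), pool now (5, 6)
  P8: need (4, 3) fits (5, 6); releases (2, 0), pool now (7, 6)
  P9: need (3, 4) fits (7, 6); releases (1, 2), pool now (8, 8)
  P1: need (4, 7) fits (8, 8); releases (3, 2), pool now (11, 10)
  P3: need (4, 0) fits (11, 10); releases (0, 2), pool now (11, 12)
  P7: need (3, 4) fits (11, 12); releases (1, 1), pool now (12, 13)


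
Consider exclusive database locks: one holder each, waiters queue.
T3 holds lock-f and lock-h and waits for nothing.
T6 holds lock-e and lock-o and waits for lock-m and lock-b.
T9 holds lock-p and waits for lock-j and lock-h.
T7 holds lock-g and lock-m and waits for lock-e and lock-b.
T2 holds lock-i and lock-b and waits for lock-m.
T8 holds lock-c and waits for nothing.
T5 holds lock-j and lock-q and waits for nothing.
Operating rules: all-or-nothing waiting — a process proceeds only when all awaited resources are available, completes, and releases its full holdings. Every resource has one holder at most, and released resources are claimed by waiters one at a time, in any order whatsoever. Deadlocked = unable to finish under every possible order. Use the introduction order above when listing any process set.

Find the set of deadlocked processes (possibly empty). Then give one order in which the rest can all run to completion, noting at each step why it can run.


Deadlocked: T6, T7 and T2.
Key observation: T6 -> T7 -> T6 is a circular wait — nothing in it can go first; T2 is caught in further circular waits.
One completion order for the rest: T3, T8, T5, T9.
Walking it through:
  run T3 (it waits on nothing); releases lock-f and lock-h
  run T8 (it waits on nothing); releases lock-c
  run T5 (it waits on nothing); releases lock-j and lock-q
  T9: everything it awaited (lock-j and lock-h) is free; runs, freeing lock-p


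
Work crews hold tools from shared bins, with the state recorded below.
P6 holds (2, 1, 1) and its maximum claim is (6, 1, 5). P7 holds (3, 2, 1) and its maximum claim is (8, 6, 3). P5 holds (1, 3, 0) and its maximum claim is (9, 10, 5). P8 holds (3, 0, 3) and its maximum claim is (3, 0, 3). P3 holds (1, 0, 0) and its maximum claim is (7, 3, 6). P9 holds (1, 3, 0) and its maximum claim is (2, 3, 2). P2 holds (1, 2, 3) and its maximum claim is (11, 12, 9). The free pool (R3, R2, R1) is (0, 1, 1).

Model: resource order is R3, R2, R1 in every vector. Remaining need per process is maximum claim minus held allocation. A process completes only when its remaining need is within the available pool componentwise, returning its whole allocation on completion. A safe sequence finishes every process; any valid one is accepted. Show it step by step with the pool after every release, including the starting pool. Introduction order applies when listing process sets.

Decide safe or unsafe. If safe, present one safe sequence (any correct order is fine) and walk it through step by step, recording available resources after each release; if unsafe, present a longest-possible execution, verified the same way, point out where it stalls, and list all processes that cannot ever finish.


SAFE, for example via the order P8, P9, P6, P7, P5, P3, P2.
Key observation: P6 is the earliest step where a requested resource binds exactly: need (4, 0, 4), pool (4, 4, 4) at its turn.
Step-by-step check:
  pool = (0, 1, 1)
  P8 needs (0, 0, 0) <= (0, 1, 1) -> finishes; pool += (3, 0, 3) = (3, 1, 4)
  P9 needs (1, 0, 2) <= (3, 1, 4) -> finishes; pool += (1, 3, 0) = (4, 4, 4)
  P6 needs (4, 0, 4) <= (4, 4, 4) -> finishes; pool += (2, 1, 1) = (6, 5, 5)
  P7 needs (5, 4, 2) <= (6, 5, 5) -> finishes; pool += (3, 2, 1) = (9, 7, 6)
  P5 needs (8, 7, 5) <= (9, 7, 6) -> finishes; pool += (1, 3, 0) = (10, 10, 6)
  P3 needs (6, 3, 6) <= (10, 10, 6) -> finishes; pool += (1, 0, 0) = (11, 10, 6)
  P2 needs (10, 10, 6) <= (11, 10, 6) -> finishes; pool += (1, 2, 3) = (12, 12, 9)


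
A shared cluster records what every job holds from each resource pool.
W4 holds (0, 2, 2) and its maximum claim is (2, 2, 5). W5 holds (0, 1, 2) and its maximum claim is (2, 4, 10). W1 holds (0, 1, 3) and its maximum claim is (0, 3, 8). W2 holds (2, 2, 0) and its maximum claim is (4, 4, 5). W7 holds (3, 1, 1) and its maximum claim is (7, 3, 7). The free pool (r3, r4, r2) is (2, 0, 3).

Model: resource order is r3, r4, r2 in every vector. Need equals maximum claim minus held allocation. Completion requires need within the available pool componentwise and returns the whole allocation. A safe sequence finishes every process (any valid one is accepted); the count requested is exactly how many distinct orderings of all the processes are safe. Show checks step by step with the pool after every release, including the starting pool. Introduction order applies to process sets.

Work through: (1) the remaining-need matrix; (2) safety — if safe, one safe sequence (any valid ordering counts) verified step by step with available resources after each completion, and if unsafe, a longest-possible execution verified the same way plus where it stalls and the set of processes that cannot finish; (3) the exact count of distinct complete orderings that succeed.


(1) Need matrix, components ordered r3, r4, r2:
  W4: (2, 0, 3)
  W5: (2, 3, 8)
  W1: (0, 2, 5)
  W2: (2, 2, 5)
  W7: (4, 2, 6)
(2) SAFE, for example via the order W4, W1, W2, W7, W5.
Key observation: the first exact fit in this order is W4 — it needs (2, 0, 3) with (2, 0, 3) free, meeting a requested resource to the last unit.
Step-by-step check:
  pool = (2, 0, 3)
  run W4 (needs (2, 0, 3), free (2, 0, 3)); after release of (0, 2, 2) the pool is (2, 2, 5)
  run W1 (needs (0, 2, 5), free (2, 2, 5)); after release of (0, 1, 3) the pool is (2, 3, 8)
  run W2 (needs (2, 2, 5), free (2, 3, 8)); after release of (2, 2, 0) the pool is (4, 5, 8)
  run W7 (needs (4, 2, 6), free (4, 5, 8)); after release of (3, 1, 1) the pool is (7, 6, 9)
  run W5 (needs (2, 3, 8), free (7, 6, 9)); after release of (0, 1, 2) the pool is (7, 7, 11)
(3) Exactly 5 of the possible complete orderings are safe sequences.


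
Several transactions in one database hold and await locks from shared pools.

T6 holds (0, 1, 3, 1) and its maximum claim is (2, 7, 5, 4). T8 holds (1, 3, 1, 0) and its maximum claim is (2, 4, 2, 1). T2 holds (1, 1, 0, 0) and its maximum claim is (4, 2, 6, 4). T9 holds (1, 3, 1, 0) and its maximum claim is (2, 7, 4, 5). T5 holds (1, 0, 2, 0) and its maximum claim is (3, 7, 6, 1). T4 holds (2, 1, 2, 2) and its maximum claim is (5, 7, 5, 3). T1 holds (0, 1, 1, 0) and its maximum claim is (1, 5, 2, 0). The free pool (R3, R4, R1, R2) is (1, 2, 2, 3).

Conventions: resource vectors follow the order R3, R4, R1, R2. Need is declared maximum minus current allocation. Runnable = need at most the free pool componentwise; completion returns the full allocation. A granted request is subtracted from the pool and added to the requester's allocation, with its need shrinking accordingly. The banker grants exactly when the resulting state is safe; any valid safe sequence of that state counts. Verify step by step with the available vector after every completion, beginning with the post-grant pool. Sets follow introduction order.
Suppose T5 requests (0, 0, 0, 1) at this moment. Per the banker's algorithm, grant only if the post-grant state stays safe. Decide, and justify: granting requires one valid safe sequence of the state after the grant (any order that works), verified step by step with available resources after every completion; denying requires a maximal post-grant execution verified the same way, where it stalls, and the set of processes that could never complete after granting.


DENY — the pretend-granted state is unsafe.
Key observation: after T8, T1 the pool peaks at (2, 6, 4, 2), and each blocked process is short somewhere: T6 on R2; T2 on R3, R1, R2; T9 on R2; T5 on R4; T4 on R3.
After a pretend grant, a maximal execution: T8, T1 — then nothing else fits. Check, step by step:
  pool = (1, 2, 2, 2)
  T8: need (1, 1, 1, 1) fits (1, 2, 2, 2); releases (1, 3, 1, 0), pool now (2, 5, 3, 2)
  T1: need (1, 4, 1, 0) fits (2, 5, 3, 2); releases (0, 1, 1, 0), pool now (2, 6, 4, 2)
  T6 still needs (2, 6, 2, 3) but only (2, 6, 4, 2) is free — short on R2
  T2 still needs (3, 1, 6, 4) but only (2, 6, 4, 2) is free — short on R3, R1 and R2
  T9 still needs (1, 4, 3, 5) but only (2, 6, 4, 2) is free — short on R2
  T5 still needs (2, 7, 4, 0) but only (2, 6, 4, 2) is free — short on R4
  T4 still needs (3, 6, 3, 1) but only (2, 6, 4, 2) is free — short on R3
Had the request been granted, T6, T2, T9, T5 and T4 could never finish.


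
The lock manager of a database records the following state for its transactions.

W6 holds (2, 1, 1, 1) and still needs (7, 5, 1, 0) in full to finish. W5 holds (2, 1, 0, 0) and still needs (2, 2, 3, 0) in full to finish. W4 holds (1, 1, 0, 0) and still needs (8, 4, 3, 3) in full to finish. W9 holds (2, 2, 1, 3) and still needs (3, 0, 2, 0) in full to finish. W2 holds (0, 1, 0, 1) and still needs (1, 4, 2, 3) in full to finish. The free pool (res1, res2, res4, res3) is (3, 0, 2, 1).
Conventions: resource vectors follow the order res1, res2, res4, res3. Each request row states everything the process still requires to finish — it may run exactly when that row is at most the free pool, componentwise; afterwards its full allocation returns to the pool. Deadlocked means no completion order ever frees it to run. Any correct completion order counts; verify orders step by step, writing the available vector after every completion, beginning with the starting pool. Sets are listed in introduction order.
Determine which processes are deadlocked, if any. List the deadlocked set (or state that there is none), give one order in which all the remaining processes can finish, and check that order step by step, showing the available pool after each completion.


Deadlocked: W6, W4 and W2.
Key observation: W9, W5 can finish, but then (7, 3, 3, 4) is all there is, and the blocked group's res2 demands exceed it.
One completion order for the rest: W9, W5. Step-by-step check:
  pool = (3, 0, 2, 1)
  W9: need (3, 0, 2, 0) fits (3, 0, 2, 1); releases (2, 2, 1, 3), pool now (5, 2, 3, 4)
  W5: need (2, 2, 3, 0) fits (5, 2, 3, 4); releases (2, 1, 0, 0), pool now (7, 3, 3, 4)
The blocked processes can never fit:
  W6 cannot run: need (7, 5, 1, 0) vs free (7, 3, 3, 4) (insufficient res2)
  W4 cannot run: need (8, 4, 3, 3) vs free (7, 3, 3, 4) (insufficient res1 and res2)
  W2 cannot run: need (1, 4, 2, 3) vs free (7, 3, 3, 4) (insufficient res2)


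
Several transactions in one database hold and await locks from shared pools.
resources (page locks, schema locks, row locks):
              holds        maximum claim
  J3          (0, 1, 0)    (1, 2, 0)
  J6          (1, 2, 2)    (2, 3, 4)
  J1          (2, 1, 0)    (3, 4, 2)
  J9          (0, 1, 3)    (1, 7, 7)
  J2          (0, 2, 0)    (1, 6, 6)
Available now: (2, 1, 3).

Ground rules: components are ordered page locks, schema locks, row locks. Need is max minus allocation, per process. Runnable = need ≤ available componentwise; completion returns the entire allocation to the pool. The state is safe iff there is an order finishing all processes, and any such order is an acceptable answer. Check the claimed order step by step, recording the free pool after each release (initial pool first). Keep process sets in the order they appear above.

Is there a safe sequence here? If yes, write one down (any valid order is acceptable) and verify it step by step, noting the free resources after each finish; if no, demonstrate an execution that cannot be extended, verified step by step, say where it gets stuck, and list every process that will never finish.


The state is UNSAFE.
Key observation: after J6, J1, J3 the pool peaks at (5, 5, 5), and each blocked process is short somewhere: J9 on schema locks; J2 on row locks.
A maximal execution: J6, J1, J3 — then nothing else fits. Verifying each step:
  pool = (2, 1, 3)
  J6 needs (1, 1, 2) <= (2, 1, 3) -> finishes; pool += (1, 2, 2) = (3, 3, 5)
  J1 needs (1, 3, 2) <= (3, 3, 5) -> finishes; pool += (2, 1, 0) = (5, 4, 5)
  J3 needs (1, 1, 0) <= (5, 4, 5) -> finishes; pool += (0, 1, 0) = (5, 5, 5)
  J9 still needs (1, 6, 4) but only (5, 5, 5) is free — short on schema locks
  J2 still needs (1, 4, 6) but only (5, 5, 5) is free — short on row locks
Never able to finish: J9 and J2.


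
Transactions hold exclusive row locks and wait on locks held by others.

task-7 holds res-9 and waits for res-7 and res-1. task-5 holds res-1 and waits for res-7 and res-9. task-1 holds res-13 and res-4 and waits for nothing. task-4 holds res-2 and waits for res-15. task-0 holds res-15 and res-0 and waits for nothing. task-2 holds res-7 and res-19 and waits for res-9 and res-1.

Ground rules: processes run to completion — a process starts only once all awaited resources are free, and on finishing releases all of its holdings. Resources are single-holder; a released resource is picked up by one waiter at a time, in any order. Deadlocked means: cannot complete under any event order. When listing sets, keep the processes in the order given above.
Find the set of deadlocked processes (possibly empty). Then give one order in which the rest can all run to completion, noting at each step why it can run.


Deadlocked: task-7, task-5 and task-2.
Key observation: task-7 -> task-5 -> task-7 is a circular wait — nothing in it can go first; task-2 is caught in further circular waits.
One completion order for the rest: task-0, task-4, task-1.
Check, step by step:
  task-0 waits on nothing -> runs at once and releases res-15 and res-0
  task-4: everything it awaited (res-15) is free; runs, freeing res-2
  task-1 waits on nothing -> runs at once and releases res-13 and res-4


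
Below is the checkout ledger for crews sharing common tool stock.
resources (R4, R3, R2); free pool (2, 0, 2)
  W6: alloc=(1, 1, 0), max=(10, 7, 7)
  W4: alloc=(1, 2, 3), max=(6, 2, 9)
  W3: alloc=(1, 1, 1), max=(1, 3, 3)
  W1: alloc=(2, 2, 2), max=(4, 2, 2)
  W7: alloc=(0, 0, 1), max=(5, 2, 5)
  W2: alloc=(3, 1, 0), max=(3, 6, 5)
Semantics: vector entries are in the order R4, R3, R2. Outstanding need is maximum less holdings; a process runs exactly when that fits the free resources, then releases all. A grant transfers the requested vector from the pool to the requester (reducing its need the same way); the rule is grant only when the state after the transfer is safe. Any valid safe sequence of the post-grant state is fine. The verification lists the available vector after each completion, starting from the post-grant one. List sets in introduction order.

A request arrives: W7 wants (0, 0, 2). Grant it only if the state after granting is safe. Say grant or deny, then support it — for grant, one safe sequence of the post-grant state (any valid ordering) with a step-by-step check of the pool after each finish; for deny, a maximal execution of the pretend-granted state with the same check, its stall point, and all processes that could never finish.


GRANT — the state after the grant stays safe, e.g. via W1, W3, W7, W4, W2, W6.
Key observation: even at the reduced pool (2, 0, 0), W1 fits immediately, so safety survives the grant.
Verifying the post-grant state step by step:
  pool = (2, 0, 0)
  run W1 (needs (2, 0, 0), free (2, 0, 0)); after release of (2, 2, 2) the pool is (4, 2, 2)
  run W3 (needs (0, 2, 2), free (4, 2, 2)); after release of (1, 1, 1) the pool is (5, 3, 3)
  run W7 (needs (5, 2, 2), free (5, 3, 3)); after release of (0, 0, 3) the pool is (5, 3, 6)
  run W4 (needs (5, 0, 6), free (5, 3, 6)); after release of (1, 2, 3) the pool is (6, 5, 9)
  run W2 (needs (0, 5, 5), free (6, 5, 9)); after release of (3, 1, 0) the pool is (9, 6, 9)
  run W6 (needs (9, 6, 7), free (9, 6, 9)); after release of (1, 1, 0) the pool is (10, 7, 9)


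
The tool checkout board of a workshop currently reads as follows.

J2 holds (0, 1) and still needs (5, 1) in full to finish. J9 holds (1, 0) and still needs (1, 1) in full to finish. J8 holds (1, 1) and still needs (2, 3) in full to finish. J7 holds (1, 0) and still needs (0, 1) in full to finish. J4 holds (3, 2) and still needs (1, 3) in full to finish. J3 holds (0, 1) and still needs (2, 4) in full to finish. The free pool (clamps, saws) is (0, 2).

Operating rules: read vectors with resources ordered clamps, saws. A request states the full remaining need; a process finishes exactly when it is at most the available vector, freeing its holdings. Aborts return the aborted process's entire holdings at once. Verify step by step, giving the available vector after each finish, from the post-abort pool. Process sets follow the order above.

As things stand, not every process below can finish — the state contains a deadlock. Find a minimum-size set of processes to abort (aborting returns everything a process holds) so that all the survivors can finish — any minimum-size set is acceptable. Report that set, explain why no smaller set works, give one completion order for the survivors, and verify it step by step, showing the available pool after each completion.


Minimum abort set: J8.
Key observation: aborting J8 returns (1, 1), and J4 — hopeless before — runs at step 2 with the returned capacity in the pool.
No smaller set exists: with zero aborts the deadlock remains.
One survivor order: J9, J4, J2, J7, J3. Walking it through (post-abort pool first):
  pool = (1, 3)
  J9 needs (1, 1) <= (1, 3) -> finishes; pool += (1, 0) = (2, 3)
  J4 needs (1, 3) <= (2, 3) -> finishes; pool += (3, 2) = (5, 5)
  J2 needs (5, 1) <= (5, 5) -> finishes; pool += (0, 1) = (5, 6)
  J7 needs (0, 1) <= (5, 6) -> finishes; pool += (1, 0) = (6, 6)
  J3 needs (2, 4) <= (6, 6) -> finishes; pool += (0, 1) = (6, 7)


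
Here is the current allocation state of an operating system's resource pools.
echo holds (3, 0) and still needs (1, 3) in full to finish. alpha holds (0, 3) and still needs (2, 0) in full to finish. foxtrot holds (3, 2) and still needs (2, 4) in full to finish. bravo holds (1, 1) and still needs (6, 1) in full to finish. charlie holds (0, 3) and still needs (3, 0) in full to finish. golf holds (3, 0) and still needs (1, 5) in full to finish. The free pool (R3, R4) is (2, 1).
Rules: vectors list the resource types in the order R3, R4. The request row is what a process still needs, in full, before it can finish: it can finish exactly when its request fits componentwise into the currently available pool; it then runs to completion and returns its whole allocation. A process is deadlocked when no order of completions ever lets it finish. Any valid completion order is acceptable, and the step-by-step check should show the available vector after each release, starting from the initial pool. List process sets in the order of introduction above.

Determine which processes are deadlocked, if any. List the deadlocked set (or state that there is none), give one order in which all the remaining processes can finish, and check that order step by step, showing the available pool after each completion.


No process is deadlocked.
Key observation: alpha can run right away; the returned allocation unlocks the remaining processes in turn.
One completion order for the rest: alpha, foxtrot, echo, charlie, bravo, golf. Check, step by step:
  pool = (2, 1)
  run alpha (needs (2, 0), free (2, 1)); after release of (0, 3) the pool is (2, 4)
  run foxtrot (needs (2, 4), free (2, 4)); after release of (3, 2) the pool is (5, 6)
  run echo (needs (1, 3), free (5, 6)); after release of (3, 0) the pool is (8, 6)
  run charlie (needs (3, 0), free (8, 6)); after release of (0, 3) the pool is (8, 9)
  run bravo (needs (6, 1), free (8, 9)); after release of (1, 1) the pool is (9, 10)
  run golf (needs (1, 5), free (9, 10)); after release of (3, 0) the pool is (12, 10)
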